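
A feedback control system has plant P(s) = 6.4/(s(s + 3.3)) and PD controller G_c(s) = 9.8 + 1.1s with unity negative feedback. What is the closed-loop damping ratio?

ζ = 0.653

Forward path: (9.8 + 1.1s)·6.4/(s(s+3.3)). The closed-loop characteristic equation is s² + (3.3 + 6.4·1.1)s + 6.4·9.8 = 0.
That is s² + 10.34s + 62.72 = 0, so ω_n = 7.92 rad/s and ζ = 10.34/(2·7.92) = 0.6528.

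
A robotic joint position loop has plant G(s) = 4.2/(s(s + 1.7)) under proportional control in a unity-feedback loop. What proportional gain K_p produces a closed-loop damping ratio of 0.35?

Closed-loop characteristic equation: s² + 1.7s + K_p·4.2 = 0.
So ω_n = √(4.2K_p) and 2ζω_n = 1.7, giving ζ = 1.7/(2√(4.2K_p)).
Setting ζ = 0.35: √(4.2K_p) = 1.7/(2·0.35) = 2.429, so K_p = 5.898/4.2 = 1.4.

K_p = 1.4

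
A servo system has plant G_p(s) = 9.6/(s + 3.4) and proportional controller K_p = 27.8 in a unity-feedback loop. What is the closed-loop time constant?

τ = 0.0037 s

Closed-loop transfer function: T(s) = K_p·G_p(s)/(1 + K_p·G_p(s)) = 266.9/(s + 3.4 + 266.9) = 266.9/(s + 270.3).
Time constant τ = 1/270.3 = 0.0037 s.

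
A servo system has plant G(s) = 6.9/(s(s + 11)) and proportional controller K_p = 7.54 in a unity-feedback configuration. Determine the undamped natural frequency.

ω_n = 7.21 rad/s

With unity feedback the closed-loop characteristic equation is s² + 11s + 7.54·6.9 = s² + 11s + 52.03 = 0.
So ω_n² = 52.03 ⇒ ω_n = 7.213 rad/s, and ζ = 11/(2ω_n) = 0.763.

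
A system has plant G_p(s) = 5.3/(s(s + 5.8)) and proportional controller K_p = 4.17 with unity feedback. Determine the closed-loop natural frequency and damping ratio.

ω_n = 4.7 rad/s, ζ = 0.617

1 + K_p·G_p(s) = 0 gives s² + 5.8s + 22.1 = 0.
Matching s² + 2ζω_n s + ω_n²: ω_n = √22.1 = 4.701 rad/s and 2ζω_n = 5.8, so ζ = 5.8/(2·4.701) = 0.617.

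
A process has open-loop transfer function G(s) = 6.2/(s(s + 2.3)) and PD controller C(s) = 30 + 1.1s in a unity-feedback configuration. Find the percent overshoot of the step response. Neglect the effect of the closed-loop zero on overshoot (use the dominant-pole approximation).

32.8%

Forward path: (30 + 1.1s)·6.2/(s(s+2.3)). The closed-loop characteristic equation is s² + (2.3 + 6.2·1.1)s + 6.2·30 = 0.
That is s² + 9.12s + 186 = 0, so ω_n = 13.64 rad/s and ζ = 9.12/(2·13.64) = 0.3344.
%OS = 100·exp(−πζ/√(1−ζ²)) = 32.8%.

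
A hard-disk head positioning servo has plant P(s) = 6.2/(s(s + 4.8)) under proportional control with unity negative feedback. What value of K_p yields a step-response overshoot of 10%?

K_p = 2.66

From %OS = 100·exp(−πζ/√(1−ζ²)) = 10%, ζ = −ln(0.1)/√(π²+ln²(0.1)) = 0.5912.
Characteristic equation s² + 4.8s + 6.2K_p = 0 gives ζ = 4.8/(2√(6.2K_p)).
Setting ζ = 0.5912: √(6.2K_p) = 4.8/(2·0.5912) = 4.06, so K_p = 16.48/6.2 = 2.66.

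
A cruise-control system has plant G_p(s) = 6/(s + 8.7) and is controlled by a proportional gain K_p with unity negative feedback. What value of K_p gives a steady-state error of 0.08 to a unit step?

K_p = 16.7

For a type-0 loop with proportional control, e_ss = 1/(1 + K_p·G_p(0)).
G_p(0) = 0.6897. Require 1/(1 + K_p·0.6897) = 0.08, so 1 + 0.6897·K_p = 12.5.
K_p = (12.5 − 1)/0.6897 = 16.7.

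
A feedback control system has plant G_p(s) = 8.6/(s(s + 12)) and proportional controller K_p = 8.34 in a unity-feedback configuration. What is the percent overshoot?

From 1 + K_pG_p(s) = 0: s² + 12s + 71.72 = 0 ⇒ ω_n = 8.469, ζ = 0.7085.
%OS = 100·exp(−πζ/√(1−ζ²)) = 100·exp(−π·0.7085/√0.4981) = 4.27%.

4.27%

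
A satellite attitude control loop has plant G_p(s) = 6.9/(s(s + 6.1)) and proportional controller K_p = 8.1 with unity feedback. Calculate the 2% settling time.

T_s ≈ 1.31 s

The closed-loop denominator s² + 6.1s + 55.89 gives ω_n = √55.89 = 7.476 and ζ = 6.1/(2ω_n) = 0.408.
2% settling time T_s ≈ 4/(ζω_n) = 4/3.05 = 1.31 s.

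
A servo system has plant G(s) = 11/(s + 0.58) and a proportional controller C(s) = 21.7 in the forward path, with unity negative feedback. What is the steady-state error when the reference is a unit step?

The loop is type 0. Static position error constant K_pos = C(0)·G(0) = 21.7·18.97 = 411.6.
Steady-state error to a unit step: e_ss = 1/(1+K_pos) = 1/412.6 = 0.00242.

0.00242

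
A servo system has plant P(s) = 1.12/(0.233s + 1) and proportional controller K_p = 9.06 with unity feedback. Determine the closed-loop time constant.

Closed loop: T(s) = K_p·P/(1+K_p·P) = 10.15/(0.233s + 1 + 10.15), with pole at s = −(1 + 10.15)/0.233 = −47.84.
Closed-loop time constant τ = 1/47.84 = 0.0209 s.

τ = 0.0209 s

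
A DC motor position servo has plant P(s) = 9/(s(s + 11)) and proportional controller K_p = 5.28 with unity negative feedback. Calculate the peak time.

From 1 + K_pP(s) = 0: s² + 11s + 47.52 = 0 ⇒ ω_n = 6.893, ζ = 0.7979.
Damped frequency ω_d = ω_n√(1−ζ²) = 4.156 rad/s, so peak time T_p = π/ω_d = 0.756 s.

T_p = 0.756 s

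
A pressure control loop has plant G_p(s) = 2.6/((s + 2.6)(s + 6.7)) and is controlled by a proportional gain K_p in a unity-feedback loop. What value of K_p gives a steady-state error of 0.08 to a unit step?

The loop is type 0, so e_ss(step) = 1/(1 + K_pos) with K_pos = K_p·G_p(0).
G_p(0) = 0.1493. Require 1/(1 + K_p·0.1493) = 0.08, so 1 + 0.1493·K_p = 12.5.
K_p = (12.5 − 1)/0.1493 = 77.1.

K_p = 77.1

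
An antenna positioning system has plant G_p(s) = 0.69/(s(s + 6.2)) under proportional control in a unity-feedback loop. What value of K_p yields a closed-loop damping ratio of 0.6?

K_p = 38.7

Closed-loop characteristic equation: s² + 6.2s + K_p·0.69 = 0.
So ω_n = √(0.69K_p) and 2ζω_n = 6.2, giving ζ = 6.2/(2√(0.69K_p)).
Setting ζ = 0.6: √(0.69K_p) = 6.2/(2·0.6) = 5.167, so K_p = 26.69/0.69 = 38.7.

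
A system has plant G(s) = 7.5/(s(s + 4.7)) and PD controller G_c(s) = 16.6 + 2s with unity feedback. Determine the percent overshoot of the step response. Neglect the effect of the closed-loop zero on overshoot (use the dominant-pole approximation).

0.273%

Forward path: (16.6 + 2s)·7.5/(s(s+4.7)). The closed-loop characteristic equation is s² + (4.7 + 7.5·2)s + 7.5·16.6 = 0.
That is s² + 19.7s + 124.5 = 0, so ω_n = 11.16 rad/s and ζ = 19.7/(2·11.16) = 0.8828.
%OS = 100·exp(−πζ/√(1−ζ²)) = 0.273%.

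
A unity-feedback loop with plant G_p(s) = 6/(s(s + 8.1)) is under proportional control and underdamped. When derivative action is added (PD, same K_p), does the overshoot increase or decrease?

With PD the characteristic equation becomes s² + (a + K·K_d)s + K·K_p = 0; the damping term grows, ζ rises, overshoot falls.

decrease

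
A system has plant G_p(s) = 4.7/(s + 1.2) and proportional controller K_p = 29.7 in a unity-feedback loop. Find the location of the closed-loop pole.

Closed-loop transfer function: T(s) = K_p·G_p(s)/(1 + K_p·G_p(s)) = 139.6/(s + 1.2 + 139.6) = 139.6/(s + 140.8).
The closed-loop pole is at s = −140.8.

s = -140.8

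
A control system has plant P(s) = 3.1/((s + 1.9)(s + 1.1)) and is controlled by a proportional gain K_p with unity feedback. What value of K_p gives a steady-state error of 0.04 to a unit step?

K_p = 16.2

Steady-state error for a unit step on this type-0 loop is 1/(1 + K_p·P(0)).
P(0) = 1.483. Require 1/(1 + K_p·1.483) = 0.04, so 1 + 1.483·K_p = 25.
K_p = (25 − 1)/1.483 = 16.2.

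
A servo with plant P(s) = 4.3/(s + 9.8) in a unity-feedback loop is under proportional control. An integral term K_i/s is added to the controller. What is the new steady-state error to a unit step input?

0

Adding integral action puts a pole at s = 0 in the forward path, raising the system type to 1; a type-1 loop has zero steady-state error to a step.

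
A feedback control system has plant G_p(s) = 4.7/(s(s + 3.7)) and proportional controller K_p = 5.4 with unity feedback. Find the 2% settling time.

T_s ≈ 2.16 s

The closed-loop denominator s² + 3.7s + 25.38 gives ω_n = √25.38 = 5.038 and ζ = 3.7/(2ω_n) = 0.3672.
2% settling time T_s ≈ 4/(ζω_n) = 4/1.85 = 2.16 s.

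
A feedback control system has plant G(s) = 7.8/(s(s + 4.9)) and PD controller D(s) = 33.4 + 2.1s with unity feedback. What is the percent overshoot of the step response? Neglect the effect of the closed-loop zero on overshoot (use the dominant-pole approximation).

Forward path: (33.4 + 2.1s)·7.8/(s(s+4.9)). The closed-loop characteristic equation is s² + (4.9 + 7.8·2.1)s + 7.8·33.4 = 0.
That is s² + 21.28s + 260.5 = 0, so ω_n = 16.14 rad/s and ζ = 21.28/(2·16.14) = 0.6592.
%OS = 100·exp(−πζ/√(1−ζ²)) = 6.37%.

6.37%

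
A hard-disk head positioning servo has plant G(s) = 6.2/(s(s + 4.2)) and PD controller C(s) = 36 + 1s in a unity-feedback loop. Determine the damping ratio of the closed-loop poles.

ζ = 0.348

Forward path: (36 + 1s)·6.2/(s(s+4.2)). The closed-loop characteristic equation is s² + (4.2 + 6.2·1)s + 6.2·36 = 0.
That is s² + 10.4s + 223.2 = 0, so ω_n = 14.94 rad/s and ζ = 10.4/(2·14.94) = 0.3481.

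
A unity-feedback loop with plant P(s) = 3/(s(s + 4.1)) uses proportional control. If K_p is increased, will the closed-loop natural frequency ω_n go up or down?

ω_n = √(3·K_p), which grows with K_p.

increase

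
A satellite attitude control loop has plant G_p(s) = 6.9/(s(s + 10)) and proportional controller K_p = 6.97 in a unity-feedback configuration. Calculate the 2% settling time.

From 1 + K_pG_p(s) = 0: s² + 10s + 48.09 = 0 ⇒ ω_n = 6.935, ζ = 0.721.
2% settling time T_s ≈ 4/(ζω_n) = 4/5 = 0.8 s.

T_s ≈ 0.8 s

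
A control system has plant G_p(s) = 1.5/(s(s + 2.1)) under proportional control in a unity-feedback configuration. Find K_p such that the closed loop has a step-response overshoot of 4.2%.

K_p = 1.46

From %OS = 100·exp(−πζ/√(1−ζ²)) = 4.2%, ζ = −ln(0.042)/√(π²+ln²(0.042)) = 0.7103.
Characteristic equation s² + 2.1s + 1.5K_p = 0 gives ζ = 2.1/(2√(1.5K_p)).
Setting ζ = 0.7103: √(1.5K_p) = 2.1/(2·0.7103) = 1.478, so K_p = 2.185/1.5 = 1.46.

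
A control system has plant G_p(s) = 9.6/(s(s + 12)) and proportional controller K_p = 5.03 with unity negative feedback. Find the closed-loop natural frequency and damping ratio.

ω_n = 6.95 rad/s, ζ = 0.863

With unity feedback the closed-loop characteristic equation is s² + 12s + 5.03·9.6 = s² + 12s + 48.29 = 0.
So ω_n² = 48.29 ⇒ ω_n = 6.949 rad/s, and ζ = 12/(2ω_n) = 0.863.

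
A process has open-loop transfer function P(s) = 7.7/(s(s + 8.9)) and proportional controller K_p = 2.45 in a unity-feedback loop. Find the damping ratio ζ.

ζ = 1.02

With unity feedback the closed-loop characteristic equation is s² + 8.9s + 2.45·7.7 = s² + 8.9s + 18.87 = 0.
So ω_n² = 18.87 ⇒ ω_n = 4.343 rad/s, and ζ = 8.9/(2ω_n) = 1.02.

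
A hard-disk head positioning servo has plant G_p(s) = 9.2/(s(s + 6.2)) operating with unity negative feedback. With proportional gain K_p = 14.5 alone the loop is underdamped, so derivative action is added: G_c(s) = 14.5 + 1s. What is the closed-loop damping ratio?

ζ = 0.667

Forward path: (14.5 + 1s)·9.2/(s(s+6.2)). The closed-loop characteristic equation is s² + (6.2 + 9.2·1)s + 9.2·14.5 = 0.
That is s² + 15.4s + 133.4 = 0, so ω_n = 11.55 rad/s and ζ = 15.4/(2·11.55) = 0.6667.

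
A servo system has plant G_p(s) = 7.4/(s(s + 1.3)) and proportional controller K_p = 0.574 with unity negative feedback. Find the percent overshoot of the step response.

35.2%

From 1 + K_pG_p(s) = 0: s² + 1.3s + 4.248 = 0 ⇒ ω_n = 2.061, ζ = 0.3154.
%OS = 100·exp(−πζ/√(1−ζ²)) = 100·exp(−π·0.3154/√0.9005) = 35.2%.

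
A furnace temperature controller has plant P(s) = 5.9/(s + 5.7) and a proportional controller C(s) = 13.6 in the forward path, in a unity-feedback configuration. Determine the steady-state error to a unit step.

The loop is type 0. Static position error constant K_pos = C(0)·P(0) = 13.6·1.035 = 14.08.
Steady-state error to a unit step: e_ss = 1/(1+K_pos) = 1/15.08 = 0.0663.

0.0663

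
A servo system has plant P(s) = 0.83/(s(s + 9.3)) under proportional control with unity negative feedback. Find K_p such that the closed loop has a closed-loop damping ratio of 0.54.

K_p = 89.3

Closed-loop characteristic equation: s² + 9.3s + K_p·0.83 = 0.
So ω_n = √(0.83K_p) and 2ζω_n = 9.3, giving ζ = 9.3/(2√(0.83K_p)).
Setting ζ = 0.54: √(0.83K_p) = 9.3/(2·0.54) = 8.611, so K_p = 74.15/0.83 = 89.3.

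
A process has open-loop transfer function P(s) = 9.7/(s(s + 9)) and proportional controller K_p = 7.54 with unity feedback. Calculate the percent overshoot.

Closed-loop characteristic equation: s² + 9s + 73.14 = 0, so ω_n = 8.552 rad/s and ζ = 9/(2·8.552) = 0.5262.
%OS = 100·exp(−πζ/√(1−ζ²)) = 100·exp(−π·0.5262/√0.7231) = 14.3%.

14.3%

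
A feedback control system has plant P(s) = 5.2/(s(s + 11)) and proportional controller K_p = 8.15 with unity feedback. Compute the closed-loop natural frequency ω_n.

1 + K_p·P(s) = 0 gives s² + 11s + 42.38 = 0.
Matching s² + 2ζω_n s + ω_n²: ω_n = √42.38 = 6.51 rad/s and 2ζω_n = 11, so ζ = 11/(2·6.51) = 0.845.

ω_n = 6.51 rad/s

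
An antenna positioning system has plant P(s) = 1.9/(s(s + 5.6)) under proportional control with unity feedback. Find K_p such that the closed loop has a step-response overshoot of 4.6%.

From %OS = 100·exp(−πζ/√(1−ζ²)) = 4.6%, ζ = −ln(0.046)/√(π²+ln²(0.046)) = 0.7.
Characteristic equation s² + 5.6s + 1.9K_p = 0 gives ζ = 5.6/(2√(1.9K_p)).
Setting ζ = 0.7: √(1.9K_p) = 5.6/(2·0.7) = 4, so K_p = 16/1.9 = 8.42.

K_p = 8.42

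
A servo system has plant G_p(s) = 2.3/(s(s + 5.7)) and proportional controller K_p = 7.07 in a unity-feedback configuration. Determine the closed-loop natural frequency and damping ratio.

ω_n = 4.03 rad/s, ζ = 0.707

1 + K_p·G_p(s) = 0 gives s² + 5.7s + 16.26 = 0.
So ω_n² = 16.26 ⇒ ω_n = 4.032 rad/s, and ζ = 5.7/(2ω_n) = 0.707.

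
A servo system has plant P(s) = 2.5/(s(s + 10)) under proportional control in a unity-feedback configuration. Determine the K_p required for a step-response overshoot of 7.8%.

K_p = 25.2

From %OS = 100·exp(−πζ/√(1−ζ²)) = 7.8%, ζ = −ln(0.078)/√(π²+ln²(0.078)) = 0.6304.
Characteristic equation s² + 10s + 2.5K_p = 0 gives ζ = 10/(2√(2.5K_p)).
Setting ζ = 0.6304: √(2.5K_p) = 10/(2·0.6304) = 7.932, so K_p = 62.91/2.5 = 25.2.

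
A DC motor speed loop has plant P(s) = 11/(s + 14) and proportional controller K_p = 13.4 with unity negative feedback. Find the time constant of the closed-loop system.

Closed-loop transfer function: T(s) = K_p·P(s)/(1 + K_p·P(s)) = 147.4/(s + 14 + 147.4) = 147.4/(s + 161.4).
Time constant τ = 1/161.4 = 0.0062 s.

τ = 0.0062 s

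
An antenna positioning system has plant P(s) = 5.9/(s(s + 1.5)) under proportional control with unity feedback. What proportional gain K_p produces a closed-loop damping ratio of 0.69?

Closed-loop characteristic equation: s² + 1.5s + K_p·5.9 = 0.
So ω_n = √(5.9K_p) and 2ζω_n = 1.5, giving ζ = 1.5/(2√(5.9K_p)).
Setting ζ = 0.69: √(5.9K_p) = 1.5/(2·0.69) = 1.087, so K_p = 1.181/5.9 = 0.2.

K_p = 0.2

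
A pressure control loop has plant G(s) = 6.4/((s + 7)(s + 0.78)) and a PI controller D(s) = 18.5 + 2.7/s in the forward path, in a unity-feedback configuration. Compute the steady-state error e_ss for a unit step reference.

The open loop D(s)G(s) has a pole at the origin (type 1), so the static position error constant is infinite and e_ss = 1/(1+∞) = 0.

0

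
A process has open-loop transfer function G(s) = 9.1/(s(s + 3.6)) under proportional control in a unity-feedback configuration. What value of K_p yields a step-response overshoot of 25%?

From %OS = 100·exp(−πζ/√(1−ζ²)) = 25%, ζ = −ln(0.25)/√(π²+ln²(0.25)) = 0.4037.
Characteristic equation s² + 3.6s + 9.1K_p = 0 gives ζ = 3.6/(2√(9.1K_p)).
Setting ζ = 0.4037: √(9.1K_p) = 3.6/(2·0.4037) = 4.459, so K_p = 19.88/9.1 = 2.18.

K_p = 2.18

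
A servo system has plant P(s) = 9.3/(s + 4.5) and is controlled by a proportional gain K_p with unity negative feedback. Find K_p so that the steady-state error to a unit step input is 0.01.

For a type-0 loop with proportional control, e_ss = 1/(1 + K_p·P(0)).
P(0) = 2.067. Require 1/(1 + K_p·2.067) = 0.01, so 1 + 2.067·K_p = 100.
K_p = (100 − 1)/2.067 = 47.9.

K_p = 47.9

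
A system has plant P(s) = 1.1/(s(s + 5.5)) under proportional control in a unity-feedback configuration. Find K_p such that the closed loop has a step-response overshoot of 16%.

K_p = 27.1

From %OS = 100·exp(−πζ/√(1−ζ²)) = 16%, ζ = −ln(0.16)/√(π²+ln²(0.16)) = 0.5039.
Characteristic equation s² + 5.5s + 1.1K_p = 0 gives ζ = 5.5/(2√(1.1K_p)).
Setting ζ = 0.5039: √(1.1K_p) = 5.5/(2·0.5039) = 5.458, so K_p = 29.79/1.1 = 27.1.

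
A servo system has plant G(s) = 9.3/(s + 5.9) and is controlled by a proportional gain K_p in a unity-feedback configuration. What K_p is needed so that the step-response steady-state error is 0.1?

Steady-state error for a unit step on this type-0 loop is 1/(1 + K_p·G(0)).
G(0) = 1.576. Require 1/(1 + K_p·1.576) = 0.1, so 1 + 1.576·K_p = 10.
K_p = (10 − 1)/1.576 = 5.71.

K_p = 5.71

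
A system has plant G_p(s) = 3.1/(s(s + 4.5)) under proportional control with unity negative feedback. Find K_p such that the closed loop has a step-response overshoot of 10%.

From %OS = 100·exp(−πζ/√(1−ζ²)) = 10%, ζ = −ln(0.1)/√(π²+ln²(0.1)) = 0.5912.
Characteristic equation s² + 4.5s + 3.1K_p = 0 gives ζ = 4.5/(2√(3.1K_p)).
Setting ζ = 0.5912: √(3.1K_p) = 4.5/(2·0.5912) = 3.806, so K_p = 14.49/3.1 = 4.67.

K_p = 4.67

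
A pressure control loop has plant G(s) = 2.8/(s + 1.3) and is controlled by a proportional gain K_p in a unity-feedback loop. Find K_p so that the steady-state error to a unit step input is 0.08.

K_p = 5.34

For a type-0 loop with proportional control, e_ss = 1/(1 + K_p·G(0)).
G(0) = 2.154. Require 1/(1 + K_p·2.154) = 0.08, so 1 + 2.154·K_p = 12.5.
K_p = (12.5 − 1)/2.154 = 5.34.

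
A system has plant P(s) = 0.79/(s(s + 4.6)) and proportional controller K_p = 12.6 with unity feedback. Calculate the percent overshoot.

3.52%

Closed-loop characteristic equation: s² + 4.6s + 9.954 = 0, so ω_n = 3.155 rad/s and ζ = 4.6/(2·3.155) = 0.729.
%OS = 100·exp(−πζ/√(1−ζ²)) = 100·exp(−π·0.729/√0.4686) = 3.52%.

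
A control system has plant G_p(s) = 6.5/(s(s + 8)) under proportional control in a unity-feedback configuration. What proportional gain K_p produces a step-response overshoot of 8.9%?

K_p = 6.61

From %OS = 100·exp(−πζ/√(1−ζ²)) = 8.9%, ζ = −ln(0.089)/√(π²+ln²(0.089)) = 0.6101.
Characteristic equation s² + 8s + 6.5K_p = 0 gives ζ = 8/(2√(6.5K_p)).
Setting ζ = 0.6101: √(6.5K_p) = 8/(2·0.6101) = 6.556, so K_p = 42.98/6.5 = 6.61.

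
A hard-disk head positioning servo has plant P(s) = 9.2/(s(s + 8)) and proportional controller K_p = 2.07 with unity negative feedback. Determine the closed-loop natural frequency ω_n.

1 + K_p·P(s) = 0 gives s² + 8s + 19.04 = 0.
Matching s² + 2ζω_n s + ω_n²: ω_n = √19.04 = 4.364 rad/s and 2ζω_n = 8, so ζ = 8/(2·4.364) = 0.917.

ω_n = 4.36 rad/s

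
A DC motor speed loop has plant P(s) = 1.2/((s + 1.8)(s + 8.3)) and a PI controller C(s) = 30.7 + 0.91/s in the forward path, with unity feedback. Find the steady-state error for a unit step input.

The open loop C(s)P(s) has a pole at the origin (type 1), so the static position error constant is infinite and e_ss = 1/(1+∞) = 0.

0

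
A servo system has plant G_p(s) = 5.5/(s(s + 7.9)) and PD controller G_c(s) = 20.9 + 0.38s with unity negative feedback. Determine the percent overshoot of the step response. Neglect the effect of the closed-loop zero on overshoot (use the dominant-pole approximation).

Forward path: (20.9 + 0.38s)·5.5/(s(s+7.9)). The closed-loop characteristic equation is s² + (7.9 + 5.5·0.38)s + 5.5·20.9 = 0.
That is s² + 9.99s + 114.9 = 0, so ω_n = 10.72 rad/s and ζ = 9.99/(2·10.72) = 0.4659.
%OS = 100·exp(−πζ/√(1−ζ²)) = 19.1%.

19.1%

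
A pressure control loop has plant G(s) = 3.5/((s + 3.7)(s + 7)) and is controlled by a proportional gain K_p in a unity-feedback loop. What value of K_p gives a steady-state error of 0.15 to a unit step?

K_p = 41.9

For a type-0 loop with proportional control, e_ss = 1/(1 + K_p·G(0)).
G(0) = 0.1351. Require 1/(1 + K_p·0.1351) = 0.15, so 1 + 0.1351·K_p = 6.667.
K_p = (6.667 − 1)/0.1351 = 41.9.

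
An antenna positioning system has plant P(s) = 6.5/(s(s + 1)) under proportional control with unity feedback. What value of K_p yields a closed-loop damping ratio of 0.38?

K_p = 0.266

Closed-loop characteristic equation: s² + 1s + K_p·6.5 = 0.
So ω_n = √(6.5K_p) and 2ζω_n = 1, giving ζ = 1/(2√(6.5K_p)).
Setting ζ = 0.38: √(6.5K_p) = 1/(2·0.38) = 1.316, so K_p = 1.731/6.5 = 0.266.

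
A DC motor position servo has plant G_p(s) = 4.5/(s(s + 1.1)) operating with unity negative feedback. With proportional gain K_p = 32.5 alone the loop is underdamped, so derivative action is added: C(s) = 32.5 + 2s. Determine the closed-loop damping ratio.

Forward path: (32.5 + 2s)·4.5/(s(s+1.1)). The closed-loop characteristic equation is s² + (1.1 + 4.5·2)s + 4.5·32.5 = 0.
That is s² + 10.1s + 146.2 = 0, so ω_n = 12.09 rad/s and ζ = 10.1/(2·12.09) = 0.4176.

ζ = 0.418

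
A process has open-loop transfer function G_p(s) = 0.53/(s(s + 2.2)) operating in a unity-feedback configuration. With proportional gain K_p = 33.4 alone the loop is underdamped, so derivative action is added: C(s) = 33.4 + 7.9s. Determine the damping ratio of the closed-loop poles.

ζ = 0.759

Forward path: (33.4 + 7.9s)·0.53/(s(s+2.2)). The closed-loop characteristic equation is s² + (2.2 + 0.53·7.9)s + 0.53·33.4 = 0.
That is s² + 6.387s + 17.7 = 0, so ω_n = 4.207 rad/s and ζ = 6.387/(2·4.207) = 0.759.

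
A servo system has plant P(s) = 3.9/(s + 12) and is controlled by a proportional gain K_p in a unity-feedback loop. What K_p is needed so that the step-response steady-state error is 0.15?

K_p = 17.4

The loop is type 0, so e_ss(step) = 1/(1 + K_pos) with K_pos = K_p·P(0).
P(0) = 0.325. Require 1/(1 + K_p·0.325) = 0.15, so 1 + 0.325·K_p = 6.667.
K_p = (6.667 − 1)/0.325 = 17.4.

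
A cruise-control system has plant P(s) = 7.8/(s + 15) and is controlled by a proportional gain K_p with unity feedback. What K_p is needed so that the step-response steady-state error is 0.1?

K_p = 17.3

The loop is type 0, so e_ss(step) = 1/(1 + K_pos) with K_pos = K_p·P(0).
P(0) = 0.52. Require 1/(1 + K_p·0.52) = 0.1, so 1 + 0.52·K_p = 10.
K_p = (10 − 1)/0.52 = 17.3.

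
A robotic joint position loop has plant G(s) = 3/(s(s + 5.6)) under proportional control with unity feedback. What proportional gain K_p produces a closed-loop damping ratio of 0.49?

Closed-loop characteristic equation: s² + 5.6s + K_p·3 = 0.
So ω_n = √(3K_p) and 2ζω_n = 5.6, giving ζ = 5.6/(2√(3K_p)).
Setting ζ = 0.49: √(3K_p) = 5.6/(2·0.49) = 5.714, so K_p = 32.65/3 = 10.9.

K_p = 10.9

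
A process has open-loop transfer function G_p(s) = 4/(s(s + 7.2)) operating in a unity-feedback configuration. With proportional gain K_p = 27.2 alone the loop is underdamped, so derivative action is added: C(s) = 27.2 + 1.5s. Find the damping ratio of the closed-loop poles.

ζ = 0.633

Forward path: (27.2 + 1.5s)·4/(s(s+7.2)). The closed-loop characteristic equation is s² + (7.2 + 4·1.5)s + 4·27.2 = 0.
That is s² + 13.2s + 108.8 = 0, so ω_n = 10.43 rad/s and ζ = 13.2/(2·10.43) = 0.6327.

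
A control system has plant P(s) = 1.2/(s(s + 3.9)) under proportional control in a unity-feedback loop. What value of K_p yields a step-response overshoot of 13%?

K_p = 10.7

From %OS = 100·exp(−πζ/√(1−ζ²)) = 13%, ζ = −ln(0.13)/√(π²+ln²(0.13)) = 0.5446.
Characteristic equation s² + 3.9s + 1.2K_p = 0 gives ζ = 3.9/(2√(1.2K_p)).
Setting ζ = 0.5446: √(1.2K_p) = 3.9/(2·0.5446) = 3.58, so K_p = 12.82/1.2 = 10.7.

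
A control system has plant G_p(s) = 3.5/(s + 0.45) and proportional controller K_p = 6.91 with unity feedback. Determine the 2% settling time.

T_s ≈ 0.162 s

Closed-loop transfer function: T(s) = K_p·G_p(s)/(1 + K_p·G_p(s)) = 24.19/(s + 0.45 + 24.19) = 24.19/(s + 24.64).
Time constant τ = 1/24.64 = 0.04059 s, so the 2% settling time is about 4τ = 0.162 s.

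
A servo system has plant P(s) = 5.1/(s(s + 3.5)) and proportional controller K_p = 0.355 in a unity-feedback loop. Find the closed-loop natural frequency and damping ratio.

The closed-loop denominator is s(s+3.5) + 0.355·5.1 = s² + 3.5s + 1.81.
Matching s² + 2ζω_n s + ω_n²: ω_n = √1.81 = 1.346 rad/s and 2ζω_n = 3.5, so ζ = 3.5/(2·1.346) = 1.3.

ω_n = 1.35 rad/s, ζ = 1.3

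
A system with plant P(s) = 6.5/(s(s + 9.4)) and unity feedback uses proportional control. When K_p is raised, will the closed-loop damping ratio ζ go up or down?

decrease

ζ = 9.4/(2√(6.5K_p)); increasing K_p raises the denominator, so ζ falls.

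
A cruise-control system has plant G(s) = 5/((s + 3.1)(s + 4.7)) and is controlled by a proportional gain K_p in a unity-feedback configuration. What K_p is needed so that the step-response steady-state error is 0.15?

For a type-0 loop with proportional control, e_ss = 1/(1 + K_p·G(0)).
G(0) = 0.3432. Require 1/(1 + K_p·0.3432) = 0.15, so 1 + 0.3432·K_p = 6.667.
K_p = (6.667 − 1)/0.3432 = 16.5.

K_p = 16.5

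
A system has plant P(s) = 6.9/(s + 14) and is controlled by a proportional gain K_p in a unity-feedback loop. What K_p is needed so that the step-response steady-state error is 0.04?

K_p = 48.7

For a type-0 loop with proportional control, e_ss = 1/(1 + K_p·P(0)).
P(0) = 0.4929. Require 1/(1 + K_p·0.4929) = 0.04, so 1 + 0.4929·K_p = 25.
K_p = (25 − 1)/0.4929 = 48.7.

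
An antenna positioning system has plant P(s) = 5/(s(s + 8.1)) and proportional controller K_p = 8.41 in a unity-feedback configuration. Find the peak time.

T_p = 0.62 s

Closed-loop characteristic equation: s² + 8.1s + 42.05 = 0, so ω_n = 6.485 rad/s and ζ = 8.1/(2·6.485) = 0.6246.
Damped frequency ω_d = ω_n√(1−ζ²) = 5.064 rad/s, so peak time T_p = π/ω_d = 0.62 s.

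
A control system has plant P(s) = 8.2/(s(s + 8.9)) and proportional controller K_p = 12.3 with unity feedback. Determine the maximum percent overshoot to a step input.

Closed-loop characteristic equation: s² + 8.9s + 100.9 = 0, so ω_n = 10.04 rad/s and ζ = 8.9/(2·10.04) = 0.4431.
%OS = 100·exp(−πζ/√(1−ζ²)) = 100·exp(−π·0.4431/√0.8037) = 21.2%.

21.2%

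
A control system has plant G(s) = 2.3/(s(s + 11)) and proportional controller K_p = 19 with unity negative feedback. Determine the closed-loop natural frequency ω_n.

The closed-loop denominator is s(s+11) + 19·2.3 = s² + 11s + 43.7.
Matching s² + 2ζω_n s + ω_n²: ω_n = √43.7 = 6.611 rad/s and 2ζω_n = 11, so ζ = 11/(2·6.611) = 0.832.

ω_n = 6.61 rad/s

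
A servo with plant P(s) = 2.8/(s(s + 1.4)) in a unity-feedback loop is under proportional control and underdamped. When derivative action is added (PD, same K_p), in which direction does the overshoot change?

decrease

The derivative term adds K·K_d to the s-coefficient of the characteristic equation, raising 2ζω_n while ω_n is unchanged; ζ increases, so overshoot decreases.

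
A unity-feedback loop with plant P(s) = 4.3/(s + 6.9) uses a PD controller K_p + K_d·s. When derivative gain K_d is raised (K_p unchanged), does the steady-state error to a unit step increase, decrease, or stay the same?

At s = 0 the derivative term contributes nothing: C(0) = K_p regardless of K_d, so K_pos = K_p·P(0) and e_ss are unchanged.

unchanged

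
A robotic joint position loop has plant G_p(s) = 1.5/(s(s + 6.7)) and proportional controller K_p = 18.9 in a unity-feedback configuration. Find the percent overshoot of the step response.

7.86%

From 1 + K_pG_p(s) = 0: s² + 6.7s + 28.35 = 0 ⇒ ω_n = 5.324, ζ = 0.6292.
%OS = 100·exp(−πζ/√(1−ζ²)) = 100·exp(−π·0.6292/√0.6041) = 7.86%.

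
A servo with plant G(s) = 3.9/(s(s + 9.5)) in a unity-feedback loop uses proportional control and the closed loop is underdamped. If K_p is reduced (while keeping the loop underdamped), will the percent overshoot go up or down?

ζ = 9.5/(2√(3.9K_p)) rises as K_p falls; higher damping means less overshoot.

decrease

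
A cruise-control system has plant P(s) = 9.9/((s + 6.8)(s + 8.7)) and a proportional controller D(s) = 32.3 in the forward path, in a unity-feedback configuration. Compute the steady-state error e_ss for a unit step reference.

The loop is type 0. Static position error constant K_pos = D(0)·P(0) = 32.3·0.1673 = 5.405.
Steady-state error to a unit step: e_ss = 1/(1+K_pos) = 1/6.405 = 0.156.

0.156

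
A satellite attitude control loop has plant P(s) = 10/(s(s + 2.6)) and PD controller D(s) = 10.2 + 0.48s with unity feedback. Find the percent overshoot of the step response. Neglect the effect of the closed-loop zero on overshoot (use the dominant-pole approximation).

29%

Forward path: (10.2 + 0.48s)·10/(s(s+2.6)). The closed-loop characteristic equation is s² + (2.6 + 10·0.48)s + 10·10.2 = 0.
That is s² + 7.4s + 102 = 0, so ω_n = 10.1 rad/s and ζ = 7.4/(2·10.1) = 0.3664.
%OS = 100·exp(−πζ/√(1−ζ²)) = 29%.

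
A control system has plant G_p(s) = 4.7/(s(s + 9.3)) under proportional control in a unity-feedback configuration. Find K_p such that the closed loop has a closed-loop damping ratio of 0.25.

Closed-loop characteristic equation: s² + 9.3s + K_p·4.7 = 0.
So ω_n = √(4.7K_p) and 2ζω_n = 9.3, giving ζ = 9.3/(2√(4.7K_p)).
Setting ζ = 0.25: √(4.7K_p) = 9.3/(2·0.25) = 18.6, so K_p = 346/4.7 = 73.6.

K_p = 73.6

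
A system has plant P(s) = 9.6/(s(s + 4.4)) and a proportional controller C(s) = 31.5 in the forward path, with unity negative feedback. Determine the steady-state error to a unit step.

The open loop C(s)P(s) has a pole at the origin (type 1), so the static position error constant is infinite and e_ss = 1/(1+∞) = 0.

0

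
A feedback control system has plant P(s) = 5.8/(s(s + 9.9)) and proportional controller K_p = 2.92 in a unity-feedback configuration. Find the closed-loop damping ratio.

ζ = 1.2

With unity feedback the closed-loop characteristic equation is s² + 9.9s + 2.92·5.8 = s² + 9.9s + 16.94 = 0.
Matching s² + 2ζω_n s + ω_n²: ω_n = √16.94 = 4.115 rad/s and 2ζω_n = 9.9, so ζ = 9.9/(2·4.115) = 1.2.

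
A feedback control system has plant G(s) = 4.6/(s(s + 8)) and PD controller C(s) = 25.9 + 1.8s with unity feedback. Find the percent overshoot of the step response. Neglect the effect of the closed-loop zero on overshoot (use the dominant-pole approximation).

Forward path: (25.9 + 1.8s)·4.6/(s(s+8)). The closed-loop characteristic equation is s² + (8 + 4.6·1.8)s + 4.6·25.9 = 0.
That is s² + 16.28s + 119.1 = 0, so ω_n = 10.92 rad/s and ζ = 16.28/(2·10.92) = 0.7458.
%OS = 100·exp(−πζ/√(1−ζ²)) = 2.97%.

2.97%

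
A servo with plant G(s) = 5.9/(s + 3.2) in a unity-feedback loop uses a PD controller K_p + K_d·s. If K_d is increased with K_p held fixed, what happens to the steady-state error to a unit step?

K_d affects only the transient (the s-coefficient); the DC loop gain, and hence e_ss, depends only on K_p.

unchanged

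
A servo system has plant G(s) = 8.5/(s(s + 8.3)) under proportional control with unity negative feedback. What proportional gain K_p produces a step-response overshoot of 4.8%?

From %OS = 100·exp(−πζ/√(1−ζ²)) = 4.8%, ζ = −ln(0.048)/√(π²+ln²(0.048)) = 0.695.
Characteristic equation s² + 8.3s + 8.5K_p = 0 gives ζ = 8.3/(2√(8.5K_p)).
Setting ζ = 0.695: √(8.5K_p) = 8.3/(2·0.695) = 5.971, so K_p = 35.66/8.5 = 4.19.

K_p = 4.19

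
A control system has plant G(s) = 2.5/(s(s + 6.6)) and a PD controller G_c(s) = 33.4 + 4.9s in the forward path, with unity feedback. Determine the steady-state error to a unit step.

0

The open loop G_c(s)G(s) has a pole at the origin (type 1), so the static position error constant is infinite and e_ss = 1/(1+∞) = 0.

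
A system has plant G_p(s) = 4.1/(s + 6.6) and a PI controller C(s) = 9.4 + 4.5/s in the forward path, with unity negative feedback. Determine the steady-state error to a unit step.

0

The open loop C(s)G_p(s) has a pole at the origin (type 1), so the static position error constant is infinite and e_ss = 1/(1+∞) = 0.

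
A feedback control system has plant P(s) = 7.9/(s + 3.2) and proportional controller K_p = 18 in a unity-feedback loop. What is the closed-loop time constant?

τ = 0.00688 s

Closed-loop transfer function: T(s) = K_p·P(s)/(1 + K_p·P(s)) = 142.2/(s + 3.2 + 142.2) = 142.2/(s + 145.4).
Time constant τ = 1/145.4 = 0.00688 s.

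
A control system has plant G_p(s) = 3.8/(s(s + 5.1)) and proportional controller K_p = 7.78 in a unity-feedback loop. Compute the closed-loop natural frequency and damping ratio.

With unity feedback the closed-loop characteristic equation is s² + 5.1s + 7.78·3.8 = s² + 5.1s + 29.56 = 0.
Matching s² + 2ζω_n s + ω_n²: ω_n = √29.56 = 5.437 rad/s and 2ζω_n = 5.1, so ζ = 5.1/(2·5.437) = 0.469.

ω_n = 5.44 rad/s, ζ = 0.469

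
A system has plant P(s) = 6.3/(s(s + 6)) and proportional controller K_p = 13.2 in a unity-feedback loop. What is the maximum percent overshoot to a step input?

33.5%

From 1 + K_pP(s) = 0: s² + 6s + 83.16 = 0 ⇒ ω_n = 9.119, ζ = 0.329.
%OS = 100·exp(−πζ/√(1−ζ²)) = 100·exp(−π·0.329/√0.8918) = 33.5%.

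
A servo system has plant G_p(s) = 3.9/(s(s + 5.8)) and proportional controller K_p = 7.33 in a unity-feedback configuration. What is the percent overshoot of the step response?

The closed-loop denominator s² + 5.8s + 28.59 gives ω_n = √28.59 = 5.347 and ζ = 5.8/(2ω_n) = 0.5424.
%OS = 100·exp(−πζ/√(1−ζ²)) = 100·exp(−π·0.5424/√0.7058) = 13.2%.

13.2%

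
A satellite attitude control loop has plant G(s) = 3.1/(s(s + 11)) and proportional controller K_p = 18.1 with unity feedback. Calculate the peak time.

From 1 + K_pG(s) = 0: s² + 11s + 56.11 = 0 ⇒ ω_n = 7.491, ζ = 0.7342.
Damped frequency ω_d = ω_n√(1−ζ²) = 5.085 rad/s, so peak time T_p = π/ω_d = 0.618 s.

T_p = 0.618 s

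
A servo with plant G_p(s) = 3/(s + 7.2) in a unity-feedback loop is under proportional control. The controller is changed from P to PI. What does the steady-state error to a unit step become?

0

The integrator makes K_pos = lim_{s→0} C(s)G(s) infinite, so e_ss = 1/(1+K_pos) = 0.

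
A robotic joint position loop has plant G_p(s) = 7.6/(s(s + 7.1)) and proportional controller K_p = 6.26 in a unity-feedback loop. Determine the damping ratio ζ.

1 + K_p·G_p(s) = 0 gives s² + 7.1s + 47.58 = 0.
Matching s² + 2ζω_n s + ω_n²: ω_n = √47.58 = 6.898 rad/s and 2ζω_n = 7.1, so ζ = 7.1/(2·6.898) = 0.515.

ζ = 0.515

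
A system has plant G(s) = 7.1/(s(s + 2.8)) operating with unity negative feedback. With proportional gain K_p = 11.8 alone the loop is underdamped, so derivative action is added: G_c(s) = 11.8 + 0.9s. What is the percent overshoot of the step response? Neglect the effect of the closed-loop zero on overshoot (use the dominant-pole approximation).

Forward path: (11.8 + 0.9s)·7.1/(s(s+2.8)). The closed-loop characteristic equation is s² + (2.8 + 7.1·0.9)s + 7.1·11.8 = 0.
That is s² + 9.19s + 83.78 = 0, so ω_n = 9.153 rad/s and ζ = 9.19/(2·9.153) = 0.502.
%OS = 100·exp(−πζ/√(1−ζ²)) = 16.1%.

16.1%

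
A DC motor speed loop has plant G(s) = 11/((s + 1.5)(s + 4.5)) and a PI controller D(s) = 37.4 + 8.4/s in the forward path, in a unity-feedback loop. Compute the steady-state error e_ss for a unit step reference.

The open loop D(s)G(s) has a pole at the origin (type 1), so the static position error constant is infinite and e_ss = 1/(1+∞) = 0.

0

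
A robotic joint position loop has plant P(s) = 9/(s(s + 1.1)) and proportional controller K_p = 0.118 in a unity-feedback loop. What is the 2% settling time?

T_s ≈ 7.27 s

Closed-loop characteristic equation: s² + 1.1s + 1.062 = 0, so ω_n = 1.031 rad/s and ζ = 1.1/(2·1.031) = 0.5337.
2% settling time T_s ≈ 4/(ζω_n) = 4/0.55 = 7.27 s.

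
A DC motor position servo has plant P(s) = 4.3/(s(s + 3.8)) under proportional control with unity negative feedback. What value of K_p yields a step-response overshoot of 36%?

K_p = 8.78

From %OS = 100·exp(−πζ/√(1−ζ²)) = 36%, ζ = −ln(0.36)/√(π²+ln²(0.36)) = 0.3093.
Characteristic equation s² + 3.8s + 4.3K_p = 0 gives ζ = 3.8/(2√(4.3K_p)).
Setting ζ = 0.3093: √(4.3K_p) = 3.8/(2·0.3093) = 6.144, so K_p = 37.75/4.3 = 8.78.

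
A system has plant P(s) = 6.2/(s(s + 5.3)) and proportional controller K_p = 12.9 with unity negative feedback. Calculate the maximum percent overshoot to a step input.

37.7%

Closed-loop characteristic equation: s² + 5.3s + 79.98 = 0, so ω_n = 8.943 rad/s and ζ = 5.3/(2·8.943) = 0.2963.
%OS = 100·exp(−πζ/√(1−ζ²)) = 100·exp(−π·0.2963/√0.9122) = 37.7%.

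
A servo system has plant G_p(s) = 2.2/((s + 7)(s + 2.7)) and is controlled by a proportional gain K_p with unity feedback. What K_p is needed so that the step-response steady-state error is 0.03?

The loop is type 0, so e_ss(step) = 1/(1 + K_pos) with K_pos = K_p·G_p(0).
G_p(0) = 0.1164. Require 1/(1 + K_p·0.1164) = 0.03, so 1 + 0.1164·K_p = 33.33.
K_p = (33.33 − 1)/0.1164 = 278.

K_p = 278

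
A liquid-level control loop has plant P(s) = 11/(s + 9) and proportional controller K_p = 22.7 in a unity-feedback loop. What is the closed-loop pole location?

Closed-loop transfer function: T(s) = K_p·P(s)/(1 + K_p·P(s)) = 249.7/(s + 9 + 249.7) = 249.7/(s + 258.7).
The closed-loop pole is at s = −258.7.

s = -258.7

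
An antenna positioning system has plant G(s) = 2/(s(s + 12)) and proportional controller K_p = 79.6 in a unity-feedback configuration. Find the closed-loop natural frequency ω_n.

The closed-loop denominator is s(s+12) + 79.6·2 = s² + 12s + 159.2.
Matching s² + 2ζω_n s + ω_n²: ω_n = √159.2 = 12.62 rad/s and 2ζω_n = 12, so ζ = 12/(2·12.62) = 0.476.

ω_n = 12.6 rad/s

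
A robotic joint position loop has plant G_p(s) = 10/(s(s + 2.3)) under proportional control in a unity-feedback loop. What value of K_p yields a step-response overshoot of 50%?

From %OS = 100·exp(−πζ/√(1−ζ²)) = 50%, ζ = −ln(0.5)/√(π²+ln²(0.5)) = 0.2155.
Characteristic equation s² + 2.3s + 10K_p = 0 gives ζ = 2.3/(2√(10K_p)).
Setting ζ = 0.2155: √(10K_p) = 2.3/(2·0.2155) = 5.338, so K_p = 28.49/10 = 2.85.

K_p = 2.85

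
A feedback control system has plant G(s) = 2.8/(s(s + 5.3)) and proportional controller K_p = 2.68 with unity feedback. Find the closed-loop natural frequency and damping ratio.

The closed-loop denominator is s(s+5.3) + 2.68·2.8 = s² + 5.3s + 7.504.
So ω_n² = 7.504 ⇒ ω_n = 2.739 rad/s, and ζ = 5.3/(2ω_n) = 0.967.

ω_n = 2.74 rad/s, ζ = 0.967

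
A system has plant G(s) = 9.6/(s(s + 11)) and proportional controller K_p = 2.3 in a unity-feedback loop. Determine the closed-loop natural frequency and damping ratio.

The closed-loop denominator is s(s+11) + 2.3·9.6 = s² + 11s + 22.08.
So ω_n² = 22.08 ⇒ ω_n = 4.699 rad/s, and ζ = 11/(2ω_n) = 1.17.

ω_n = 4.7 rad/s, ζ = 1.17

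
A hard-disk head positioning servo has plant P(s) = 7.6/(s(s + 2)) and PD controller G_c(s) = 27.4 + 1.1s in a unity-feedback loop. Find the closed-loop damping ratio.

ζ = 0.359

Forward path: (27.4 + 1.1s)·7.6/(s(s+2)). The closed-loop characteristic equation is s² + (2 + 7.6·1.1)s + 7.6·27.4 = 0.
That is s² + 10.36s + 208.2 = 0, so ω_n = 14.43 rad/s and ζ = 10.36/(2·14.43) = 0.359.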